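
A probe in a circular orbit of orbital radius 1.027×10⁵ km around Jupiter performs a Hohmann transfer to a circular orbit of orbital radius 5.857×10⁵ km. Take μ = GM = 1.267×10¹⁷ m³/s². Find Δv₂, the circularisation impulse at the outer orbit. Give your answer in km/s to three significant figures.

r₁ = 1.027×10⁵ km = 1.027×10⁸ m.
r₂ = 5.857×10⁵ km = 5.857×10⁸ m.
Transfer ellipse a_t = (r₁ + r₂)/2 = 3.442×10⁸ m.
At r₁: circular v_c1 = √(μ/r₁) = 35120 m/s; transfer-perijove v_p = √[μ(2/r₁ − 1/a_t)] = 45820 m/s.
At r₂: circular v_c2 = √(μ/r₂) = 14710 m/s; transfer-apojove v_a = √[μ(2/r₂ − 1/a_t)] = 8034 m/s.
Δv₂ = v_c2 − v_a = 6674 m/s.
= 6.674 km/s.

Δv ≈ 6.67 km/s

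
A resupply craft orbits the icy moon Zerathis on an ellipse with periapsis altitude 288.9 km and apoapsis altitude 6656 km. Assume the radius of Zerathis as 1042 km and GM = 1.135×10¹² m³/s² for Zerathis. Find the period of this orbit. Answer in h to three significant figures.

T ≈ 15.7 h

r_p = 1042 + 288.9 = 1330.9 km = 1.3309×10⁶ m.
r_a = 1042 + 6656 = 7698.0 km = 7.6980×10⁶ m.
Semi-major axis a = (r_p + r_a)/2 = (1330.9 + 7698.0)/2 = 4514.4 km = 4.514×10⁶ m.
By Kepler's third law T = 2π√(a³/μ) = 2π × 9.003×10³ = 5.657×10⁴ s.
= 15.71 h.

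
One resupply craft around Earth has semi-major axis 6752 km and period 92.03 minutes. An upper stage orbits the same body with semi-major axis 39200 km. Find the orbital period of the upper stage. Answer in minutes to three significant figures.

Kepler's third law: T² ∝ a³, so T₂ = T₁ (a₂/a₁)^(3/2).
a₂/a₁ = 5.806, (a₂/a₁)^(3/2) = 13.99.
T₂ = 92.03 × 13.99 = 1287 minutes.

T₂ ≈ 1290 minutes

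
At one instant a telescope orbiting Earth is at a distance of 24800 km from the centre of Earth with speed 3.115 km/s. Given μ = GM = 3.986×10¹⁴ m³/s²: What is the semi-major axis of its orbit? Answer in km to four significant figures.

r = 2.480×10⁷ m.
Vis-viva rearranged: 1/a = 2/r − v²/μ = 8.065×10⁻⁸ − 2.434×10⁻⁸ = 5.630×10⁻⁸ m⁻¹.
a = 1.776×10⁷ m = 17761 km.

a ≈ 17760 km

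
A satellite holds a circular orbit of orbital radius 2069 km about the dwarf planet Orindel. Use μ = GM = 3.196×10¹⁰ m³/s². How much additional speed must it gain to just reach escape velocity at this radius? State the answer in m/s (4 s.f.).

r = 2069 km = 2.069×10⁶ m.
Circular speed v_c = √(μ/r) = 124.3 m/s.
Escape speed v_esc = √(2μ/r) = √2 × v_c = 175.8 m/s.
Δv = v_esc − v_c = 51.48 m/s.

Δv ≈ 51.48 m/s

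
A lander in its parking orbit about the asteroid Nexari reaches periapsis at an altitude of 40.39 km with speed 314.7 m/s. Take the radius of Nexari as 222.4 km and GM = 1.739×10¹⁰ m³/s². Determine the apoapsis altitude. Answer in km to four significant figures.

apoapsis altitude ≈ 558.8 km

r_p = 222.4 + 40.39 = 262.79 km = 2.628×10⁵ m.
Specific energy ε = v²/2 − μ/r = -1.666×10⁴ J/kg, so a = −μ/(2ε) = 5.220×10⁵ m.
The apsides satisfy r_p + r_a = 2a, so the apoapsis radius is 2a − r_p = 7.812×10⁵ m = 781.25 km.
Apoapsis altitude = 781.25 − 222.4 = 558.85 km.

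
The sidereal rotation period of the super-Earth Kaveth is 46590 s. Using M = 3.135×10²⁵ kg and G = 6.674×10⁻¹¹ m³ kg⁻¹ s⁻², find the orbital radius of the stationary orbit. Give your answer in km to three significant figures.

r_sync ≈ 48600 km

μ = GM = 6.674×10⁻¹¹ × 3.135×10²⁵ = 2.092×10¹⁵ m³/s².
A synchronous orbit has period T, so by Kepler's third law a = (μT²/4π²)^(1/3).
μT²/4π² = 2.092×10¹⁵ × (4.659×10⁴)² / 39.48 = 1.150×10²³ m³.
a = 4.864×10⁷ m = 48635 km.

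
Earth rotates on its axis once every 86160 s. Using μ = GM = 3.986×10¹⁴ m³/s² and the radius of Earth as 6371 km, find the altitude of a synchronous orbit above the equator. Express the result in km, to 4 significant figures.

h_sync ≈ 35790 km

A synchronous orbit has period T, so by Kepler's third law a = (μT²/4π²)^(1/3).
μT²/4π² = 3.986×10¹⁴ × (8.616×10⁴)² / 39.48 = 7.495×10²² m³.
a = 4.216×10⁷ m = 42163 km.
Altitude h = a − R = 42163 − 6371 = 35792 km.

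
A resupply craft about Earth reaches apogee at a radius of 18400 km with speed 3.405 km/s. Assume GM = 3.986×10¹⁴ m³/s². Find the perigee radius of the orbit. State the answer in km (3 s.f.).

perigee radius ≈ 6720 km

r_a = 1.840×10⁷ m.
Specific energy ε = v²/2 − μ/r = -1.587×10⁷ J/kg, so a = −μ/(2ε) = 1.256×10⁷ m.
The apsides satisfy r_p + r_a = 2a, so the perigee radius is 2a − r_a = 6.723×10⁶ m = 6722.9 km.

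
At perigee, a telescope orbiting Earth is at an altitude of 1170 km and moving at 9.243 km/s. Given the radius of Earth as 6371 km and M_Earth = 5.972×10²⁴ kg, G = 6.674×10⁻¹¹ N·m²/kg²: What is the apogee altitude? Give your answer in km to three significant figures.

μ = GM = 6.674×10⁻¹¹ × 5.972×10²⁴ = 3.986×10¹⁴ m³/s².
r_p = 6371 + 1170 = 7541.0 km = 7.541×10⁶ m.
Specific energy ε = v²/2 − μ/r = -1.014×10⁷ J/kg, so a = −μ/(2ε) = 1.966×10⁷ m.
The apsides satisfy r_p + r_a = 2a, so the apogee radius is 2a − r_p = 3.178×10⁷ m = 31776 km.
Apogee altitude = 31776 − 6371 = 25405 km.

apogee altitude ≈ 25400 km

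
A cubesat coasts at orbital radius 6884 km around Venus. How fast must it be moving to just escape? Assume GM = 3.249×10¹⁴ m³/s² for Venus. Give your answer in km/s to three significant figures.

r = 6884 km = 6.884×10⁶ m.
Escape speed v_esc = √(2μ/r) = √(2 × 3.249×10¹⁴ / 6.884×10⁶) = √(9.439×10⁷) = 9716 m/s.
= 9.716 km/s.

v_esc ≈ 9.72 km/s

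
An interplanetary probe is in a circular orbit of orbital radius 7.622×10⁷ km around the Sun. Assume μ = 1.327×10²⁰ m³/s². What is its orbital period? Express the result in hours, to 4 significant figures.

r = 7.622×10⁷ km = 7.622×10¹⁰ m.
Kepler's third law: T = 2π√(r³/μ) = 2π√((7.622×10¹⁰)³ / 1.327×10²⁰).
r³/μ = 3.337×10¹² s², so T = 2π × 1.827×10⁶ = 1.148×10⁷ s.
Converting: 1.148×10⁷ s ÷ 3600 = 3188 hours.

T ≈ 3188 hours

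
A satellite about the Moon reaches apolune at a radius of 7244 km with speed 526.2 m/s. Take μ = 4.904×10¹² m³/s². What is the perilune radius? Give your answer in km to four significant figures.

r_a = 7.244×10⁶ m.
Specific energy ε = v²/2 − μ/r = -5.385×10⁵ J/kg, so a = −μ/(2ε) = 4.553×10⁶ m.
The apsides satisfy r_p + r_a = 2a, so the perilune radius is 2a − r_a = 1.862×10⁶ m = 1862.3 km.

perilune radius ≈ 1862 km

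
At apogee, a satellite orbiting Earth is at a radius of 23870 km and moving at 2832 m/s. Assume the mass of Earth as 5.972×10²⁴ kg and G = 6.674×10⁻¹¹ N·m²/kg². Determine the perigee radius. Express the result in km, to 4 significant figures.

perigee radius ≈ 7545 km

μ = GM = 6.674×10⁻¹¹ × 5.972×10²⁴ = 3.986×10¹⁴ m³/s².
r_a = 2.387×10⁷ m.
Specific energy ε = v²/2 − μ/r = -1.269×10⁷ J/kg, so a = −μ/(2ε) = 1.571×10⁷ m.
The apsides satisfy r_p + r_a = 2a, so the perigee radius is 2a − r_a = 7.545×10⁶ m = 7544.6 km.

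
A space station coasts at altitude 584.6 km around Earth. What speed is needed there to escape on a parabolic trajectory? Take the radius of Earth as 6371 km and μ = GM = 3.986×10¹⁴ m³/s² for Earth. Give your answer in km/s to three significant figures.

v_esc ≈ 10.7 km/s

r = 6371 + 584.6 = 6955.6 km = 6.9556×10⁶ m.
Escape speed v_esc = √(2μ/r) = √(2 × 3.986×10¹⁴ / 6.956×10⁶) = √(1.146×10⁸) = 10710 m/s.
= 10.71 km/s.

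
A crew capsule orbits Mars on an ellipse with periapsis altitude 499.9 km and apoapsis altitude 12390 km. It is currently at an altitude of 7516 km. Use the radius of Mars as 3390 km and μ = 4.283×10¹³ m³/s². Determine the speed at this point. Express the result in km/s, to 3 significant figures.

v ≈ 1.87 km/s

r_p = 3390 + 499.9 = 3889.9 km = 3.8899×10⁶ m.
r_a = 3390 + 12390 = 15780 km = 1.5780×10⁷ m.
r = 3390 + 7516 = 10906 km = 1.091×10⁷ m.
Semi-major axis a = (r_p + r_a)/2 = 9835.0 km = 9.835×10⁶ m.
Vis-viva: v² = μ(2/r − 1/a) = 4.283×10¹³ × (1.834×10⁻⁷ − 1.017×10⁻⁷) = 3.500×10⁶ m²/s².
v = 1871 m/s = 1.871 km/s.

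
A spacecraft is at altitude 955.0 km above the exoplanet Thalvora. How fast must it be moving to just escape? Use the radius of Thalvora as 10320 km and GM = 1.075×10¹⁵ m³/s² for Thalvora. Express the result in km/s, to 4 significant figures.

r = 10320 + 955.0 = 11275 km = 1.1275×10⁷ m.
Escape speed v_esc = √(2μ/r) = √(2 × 1.075×10¹⁵ / 1.128×10⁷) = √(1.907×10⁸) = 13810 m/s.
= 13.81 km/s.

v_esc ≈ 13.81 km/s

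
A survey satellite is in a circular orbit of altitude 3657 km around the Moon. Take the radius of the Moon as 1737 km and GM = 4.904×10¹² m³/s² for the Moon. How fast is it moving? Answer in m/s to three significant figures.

v ≈ 953 m/s

r = 1737 + 3657 = 5394.0 km = 5.3940×10⁶ m.
For a circular orbit v = √(μ/r) = √(4.904×10¹² / 5.394×10⁶) = √(9.092×10⁵) = 953.5 m/s.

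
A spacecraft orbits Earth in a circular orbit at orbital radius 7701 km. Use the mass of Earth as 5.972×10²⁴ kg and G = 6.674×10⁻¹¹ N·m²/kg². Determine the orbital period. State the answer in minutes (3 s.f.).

T ≈ 112 minutes

μ = GM = 6.674×10⁻¹¹ × 5.972×10²⁴ = 3.986×10¹⁴ m³/s².
r = 7701 km = 7.701×10⁶ m.
Kepler's third law: T = 2π√(r³/μ) = 2π√((7.701×10⁶)³ / 3.986×10¹⁴).
r³/μ = 1.146×10⁶ s², so T = 2π × 1.070×10³ = 6.726×10³ s.
Converting: 6.726×10³ s ÷ 60.00 = 112.1 minutes.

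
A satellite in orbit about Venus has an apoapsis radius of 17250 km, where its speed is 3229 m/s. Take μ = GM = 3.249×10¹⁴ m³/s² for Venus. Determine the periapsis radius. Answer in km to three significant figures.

periapsis radius ≈ 6600 km

r_a = 1.725×10⁷ m.
Specific energy ε = v²/2 − μ/r = -1.362×10⁷ J/kg, so a = −μ/(2ε) = 1.193×10⁷ m.
The apsides satisfy r_p + r_a = 2a, so the periapsis radius is 2a − r_a = 6.602×10⁶ m = 6601.9 km.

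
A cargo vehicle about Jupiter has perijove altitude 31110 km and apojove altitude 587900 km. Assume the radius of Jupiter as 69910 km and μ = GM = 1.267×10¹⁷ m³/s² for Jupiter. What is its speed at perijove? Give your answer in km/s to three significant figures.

v ≈ 46.6 km/s

r_p = 69910 + 31110 = 101020 km = 1.0102×10⁸ m.
r_a = 69910 + 587900 = 657810 km = 6.5781×10⁸ m.
Semi-major axis a = (r_p + r_a)/2 = 3.7942×10⁵ km = 3.794×10⁸ m.
Vis-viva: v² = μ(2/r − 1/a) = 1.267×10¹⁷ × (1.980×10⁻⁸ − 2.636×10⁻⁹) = 2.174×10⁹ m²/s².
v = 46630 m/s = 46.63 km/s.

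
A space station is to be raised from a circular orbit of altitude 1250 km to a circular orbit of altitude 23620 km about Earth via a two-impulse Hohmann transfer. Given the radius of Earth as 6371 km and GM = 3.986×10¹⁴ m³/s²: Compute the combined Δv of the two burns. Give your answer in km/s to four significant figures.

r₁ = 6371 + 1250 = 7621.0 km = 7.6210×10⁶ m.
r₂ = 6371 + 23620 = 29991 km = 2.9991×10⁷ m.
Transfer ellipse a_t = (r₁ + r₂)/2 = 1.881×10⁷ m.
At r₁: circular v_c1 = √(μ/r₁) = 7232 m/s; transfer-perigee v_p = √[μ(2/r₁ − 1/a_t)] = 9133 m/s.
Δv₁ = v_p − v_c1 = 1901 m/s.
At r₂: circular v_c2 = √(μ/r₂) = 3646 m/s; transfer-apogee v_a = √[μ(2/r₂ − 1/a_t)] = 2321 m/s.
Δv₂ = v_c2 − v_a = 1325 m/s.
Total Δv = Δv₁ + Δv₂ = 3226 m/s = 3.226 km/s.

Δv_total ≈ 3.226 km/s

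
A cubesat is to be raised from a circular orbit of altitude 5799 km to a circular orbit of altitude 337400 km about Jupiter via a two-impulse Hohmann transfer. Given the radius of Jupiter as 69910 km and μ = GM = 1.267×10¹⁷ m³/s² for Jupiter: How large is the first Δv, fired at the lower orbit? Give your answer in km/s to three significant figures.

Δv ≈ 12.2 km/s

r₁ = 69910 + 5799 = 75709 km = 7.5709×10⁷ m.
r₂ = 69910 + 337400 = 407310 km = 4.0731×10⁸ m.
Transfer ellipse a_t = (r₁ + r₂)/2 = 2.415×10⁸ m.
At r₁: circular v_c1 = √(μ/r₁) = 40910 m/s; transfer-perijove v_p = √[μ(2/r₁ − 1/a_t)] = 53130 m/s.
Δv₁ = v_p − v_c1 = 12220 m/s.
= 12.22 km/s.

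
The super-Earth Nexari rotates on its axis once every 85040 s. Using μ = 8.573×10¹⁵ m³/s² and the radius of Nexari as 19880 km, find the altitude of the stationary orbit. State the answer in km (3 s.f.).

h_sync ≈ 96400 km

A synchronous orbit has period T, so by Kepler's third law a = (μT²/4π²)^(1/3).
μT²/4π² = 8.573×10¹⁵ × (8.504×10⁴)² / 39.48 = 1.570×10²⁴ m³.
a = 1.162×10⁸ m = 1.1624×10⁵ km.
Altitude h = a − R = 1.1624×10⁵ − 19880 = 96356 km.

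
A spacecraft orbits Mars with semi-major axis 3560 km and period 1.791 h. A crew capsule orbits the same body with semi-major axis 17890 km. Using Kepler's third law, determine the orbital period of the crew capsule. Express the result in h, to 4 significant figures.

Kepler's third law: T² ∝ a³, so T₂ = T₁ (a₂/a₁)^(3/2).
a₂/a₁ = 5.025, (a₂/a₁)^(3/2) = 11.27.
T₂ = 1.791 × 11.27 = 20.18 h.

T₂ ≈ 20.18 h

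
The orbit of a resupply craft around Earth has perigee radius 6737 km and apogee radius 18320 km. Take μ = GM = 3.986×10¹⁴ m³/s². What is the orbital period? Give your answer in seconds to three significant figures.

T ≈ 14000 seconds

Semi-major axis a = (r_p + r_a)/2 = (6737.0 + 18320)/2 = 12528 km = 1.253×10⁷ m.
By Kepler's third law T = 2π√(a³/μ) = 2π × 2.221×10³ = 1.396×10⁴ s.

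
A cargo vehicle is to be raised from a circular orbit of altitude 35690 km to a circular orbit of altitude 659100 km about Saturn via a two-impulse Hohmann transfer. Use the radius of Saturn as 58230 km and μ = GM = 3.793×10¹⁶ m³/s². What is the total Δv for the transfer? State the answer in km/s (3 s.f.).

Δv_total ≈ 10.4 km/s

r₁ = 58230 + 35690 = 93920 km = 9.3920×10⁷ m.
r₂ = 58230 + 659100 = 717330 km = 7.1733×10⁸ m.
Transfer ellipse a_t = (r₁ + r₂)/2 = 4.056×10⁸ m.
At r₁: circular v_c1 = √(μ/r₁) = 20100 m/s; transfer-perikrone v_p = √[μ(2/r₁ − 1/a_t)] = 26720 m/s.
Δv₁ = v_p − v_c1 = 6628 m/s.
At r₂: circular v_c2 = √(μ/r₂) = 7272 m/s; transfer-apokrone v_a = √[μ(2/r₂ − 1/a_t)] = 3499 m/s.
Δv₂ = v_c2 − v_a = 3773 m/s.
Total Δv = Δv₁ + Δv₂ = 10400 m/s = 10.40 km/s.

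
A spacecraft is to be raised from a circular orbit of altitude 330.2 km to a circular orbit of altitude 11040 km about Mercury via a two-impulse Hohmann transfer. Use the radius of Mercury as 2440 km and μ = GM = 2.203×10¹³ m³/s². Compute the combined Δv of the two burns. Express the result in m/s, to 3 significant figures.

Δv_total ≈ 1340 m/s

r₁ = 2440 + 330.2 = 2770.2 km = 2.7702×10⁶ m.
r₂ = 2440 + 11040 = 13480 km = 1.3480×10⁷ m.
Transfer ellipse a_t = (r₁ + r₂)/2 = 8.125×10⁶ m.
At r₁: circular v_c1 = √(μ/r₁) = 2820 m/s; transfer-periherm v_p = √[μ(2/r₁ − 1/a_t)] = 3632 m/s.
Δv₁ = v_p − v_c1 = 812.3 m/s.
At r₂: circular v_c2 = √(μ/r₂) = 1278 m/s; transfer-apoherm v_a = √[μ(2/r₂ − 1/a_t)] = 746.5 m/s.
Δv₂ = v_c2 − v_a = 531.9 m/s.
Total Δv = Δv₁ + Δv₂ = 1344 m/s.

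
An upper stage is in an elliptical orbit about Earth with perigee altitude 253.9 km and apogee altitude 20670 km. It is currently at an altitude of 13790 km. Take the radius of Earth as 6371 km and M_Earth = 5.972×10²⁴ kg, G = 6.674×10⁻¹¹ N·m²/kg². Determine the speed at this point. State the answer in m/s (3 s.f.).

μ = GM = 6.674×10⁻¹¹ × 5.972×10²⁴ = 3.986×10¹⁴ m³/s².
r_p = 6371 + 253.9 = 6624.9 km = 6.6249×10⁶ m.
r_a = 6371 + 20670 = 27041 km = 2.7041×10⁷ m.
r = 6371 + 13790 = 20161 km = 2.016×10⁷ m.
Semi-major axis a = (r_p + r_a)/2 = 16833 km = 1.683×10⁷ m.
Vis-viva: v² = μ(2/r − 1/a) = 3.986×10¹⁴ × (9.920×10⁻⁸ − 5.941×10⁻⁸) = 1.586×10⁷ m²/s².
v = 3983 m/s.

v ≈ 3980 m/s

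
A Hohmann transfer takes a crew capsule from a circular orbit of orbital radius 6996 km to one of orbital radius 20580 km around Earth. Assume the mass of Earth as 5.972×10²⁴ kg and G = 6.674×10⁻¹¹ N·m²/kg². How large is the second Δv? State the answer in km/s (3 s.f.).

Δv ≈ 1.27 km/s

μ = GM = 6.674×10⁻¹¹ × 5.972×10²⁴ = 3.986×10¹⁴ m³/s².
r₁ = 6996 km = 6.996×10⁶ m.
r₂ = 20580 km = 2.058×10⁷ m.
Transfer ellipse a_t = (r₁ + r₂)/2 = 1.379×10⁷ m.
At r₁: circular v_c1 = √(μ/r₁) = 7548 m/s; transfer-perigee v_p = √[μ(2/r₁ − 1/a_t)] = 9221 m/s.
At r₂: circular v_c2 = √(μ/r₂) = 4401 m/s; transfer-apogee v_a = √[μ(2/r₂ − 1/a_t)] = 3135 m/s.
Δv₂ = v_c2 − v_a = 1266 m/s.
= 1.266 km/s.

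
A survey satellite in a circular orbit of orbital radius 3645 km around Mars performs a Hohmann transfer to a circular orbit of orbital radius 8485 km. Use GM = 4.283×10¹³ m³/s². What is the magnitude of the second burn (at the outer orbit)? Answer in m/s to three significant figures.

r₁ = 3645 km = 3.645×10⁶ m.
r₂ = 8485 km = 8.485×10⁶ m.
Transfer ellipse a_t = (r₁ + r₂)/2 = 6.065×10⁶ m.
At r₁: circular v_c1 = √(μ/r₁) = 3428 m/s; transfer-periapsis v_p = √[μ(2/r₁ − 1/a_t)] = 4054 m/s.
At r₂: circular v_c2 = √(μ/r₂) = 2247 m/s; transfer-apoapsis v_a = √[μ(2/r₂ − 1/a_t)] = 1742 m/s.
Δv₂ = v_c2 − v_a = 505.0 m/s.

Δv ≈ 505 m/s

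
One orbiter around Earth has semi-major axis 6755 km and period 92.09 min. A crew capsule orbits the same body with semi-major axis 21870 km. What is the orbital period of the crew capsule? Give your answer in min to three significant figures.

Kepler's third law: T² ∝ a³, so T₂ = T₁ (a₂/a₁)^(3/2).
a₂/a₁ = 3.238, (a₂/a₁)^(3/2) = 5.826.
T₂ = 92.09 × 5.826 = 536.5 min.

T₂ ≈ 536 min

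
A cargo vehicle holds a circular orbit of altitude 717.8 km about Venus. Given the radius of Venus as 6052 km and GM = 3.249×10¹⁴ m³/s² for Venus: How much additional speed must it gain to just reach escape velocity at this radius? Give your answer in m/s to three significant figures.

Δv ≈ 2870 m/s

r = 6052 + 717.8 = 6769.8 km = 6.7698×10⁶ m.
Circular speed v_c = √(μ/r) = 6928 m/s.
Escape speed v_esc = √(2μ/r) = √2 × v_c = 9797 m/s.
Δv = v_esc − v_c = 2870 m/s.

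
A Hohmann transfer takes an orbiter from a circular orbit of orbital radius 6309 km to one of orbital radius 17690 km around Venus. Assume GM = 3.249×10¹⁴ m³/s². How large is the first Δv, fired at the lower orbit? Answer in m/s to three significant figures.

r₁ = 6309 km = 6.309×10⁶ m.
r₂ = 17690 km = 1.769×10⁷ m.
Transfer ellipse a_t = (r₁ + r₂)/2 = 1.200×10⁷ m.
At r₁: circular v_c1 = √(μ/r₁) = 7176 m/s; transfer-periapsis v_p = √[μ(2/r₁ − 1/a_t)] = 8713 m/s.
Δv₁ = v_p − v_c1 = 1537 m/s.

Δv ≈ 1540 m/s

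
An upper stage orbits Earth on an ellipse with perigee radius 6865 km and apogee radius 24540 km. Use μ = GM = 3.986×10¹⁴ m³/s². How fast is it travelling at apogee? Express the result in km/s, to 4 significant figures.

Semi-major axis a = (r_p + r_a)/2 = 15702 km = 1.570×10⁷ m.
Vis-viva: v² = μ(2/r − 1/a) = 3.986×10¹⁴ × (8.150×10⁻⁸ − 6.368×10⁻⁸) = 7.101×10⁶ m²/s².
v = 2665 m/s = 2.665 km/s.

v ≈ 2.665 km/s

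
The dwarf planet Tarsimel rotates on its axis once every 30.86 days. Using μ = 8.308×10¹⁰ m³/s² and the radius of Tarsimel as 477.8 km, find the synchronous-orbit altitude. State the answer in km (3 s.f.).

h_sync ≈ 24200 km

T = 30.86 days = 2.666×10⁶ s.
A synchronous orbit has period T, so by Kepler's third law a = (μT²/4π²)^(1/3).
μT²/4π² = 8.308×10¹⁰ × (2.666×10⁶)² / 39.48 = 1.496×10²² m³.
a = 2.464×10⁷ m = 24641 km.
Altitude h = a − R = 24641 − 477.8 = 24163 km.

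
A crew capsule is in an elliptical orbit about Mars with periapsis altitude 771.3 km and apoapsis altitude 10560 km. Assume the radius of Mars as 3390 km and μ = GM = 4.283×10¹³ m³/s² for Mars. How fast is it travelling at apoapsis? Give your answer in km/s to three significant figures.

r_p = 3390 + 771.3 = 4161.3 km = 4.1613×10⁶ m.
r_a = 3390 + 10560 = 13950 km = 1.3950×10⁷ m.
Semi-major axis a = (r_p + r_a)/2 = 9055.6 km = 9.056×10⁶ m.
Vis-viva: v² = μ(2/r − 1/a) = 4.283×10¹³ × (1.434×10⁻⁷ − 1.104×10⁻⁷) = 1.411×10⁶ m²/s².
v = 1188 m/s = 1.188 km/s.

v ≈ 1.19 km/s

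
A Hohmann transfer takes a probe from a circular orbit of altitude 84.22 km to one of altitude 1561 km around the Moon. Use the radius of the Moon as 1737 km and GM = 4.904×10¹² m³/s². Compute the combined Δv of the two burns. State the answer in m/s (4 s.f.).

r₁ = 1737 + 84.22 = 1821.2 km = 1.8212×10⁶ m.
r₂ = 1737 + 1561 = 3298.0 km = 3.2980×10⁶ m.
Transfer ellipse a_t = (r₁ + r₂)/2 = 2.560×10⁶ m.
At r₁: circular v_c1 = √(μ/r₁) = 1641 m/s; transfer-perilune v_p = √[μ(2/r₁ − 1/a_t)] = 1863 m/s.
Δv₁ = v_p − v_c1 = 221.7 m/s.
At r₂: circular v_c2 = √(μ/r₂) = 1219 m/s; transfer-apolune v_a = √[μ(2/r₂ − 1/a_t)] = 1029 m/s.
Δv₂ = v_c2 − v_a = 190.8 m/s.
Total Δv = Δv₁ + Δv₂ = 412.5 m/s.

Δv_total ≈ 412.5 m/s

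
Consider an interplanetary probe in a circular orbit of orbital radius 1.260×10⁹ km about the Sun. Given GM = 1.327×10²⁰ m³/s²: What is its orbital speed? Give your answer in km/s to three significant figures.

r = 1.260×10⁹ km = 1.260×10¹² m.
For a circular orbit v = √(μ/r) = √(1.327×10²⁰ / 1.260×10¹²) = √(1.053×10⁸) = 10260 m/s.
That is 10.26 km/s.

v ≈ 10.3 km/s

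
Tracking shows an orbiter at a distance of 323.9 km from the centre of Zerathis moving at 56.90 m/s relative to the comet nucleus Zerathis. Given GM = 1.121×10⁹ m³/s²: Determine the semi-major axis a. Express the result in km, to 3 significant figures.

a ≈ 304 km

r = 3.239×10⁵ m.
Specific orbital energy ε = v²/2 − μ/r = (56.90)²/2 − 1.121×10⁹/3.239×10⁵ = -1.842×10³ J/kg.
Since ε = −μ/(2a), a = −μ/(2ε) = 3.043×10⁵ m = 304.27 km.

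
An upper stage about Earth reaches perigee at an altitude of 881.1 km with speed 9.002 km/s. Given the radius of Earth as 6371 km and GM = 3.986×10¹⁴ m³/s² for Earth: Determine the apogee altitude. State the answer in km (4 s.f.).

apogee altitude ≈ 13970 km

r_p = 6371 + 881.1 = 7252.1 km = 7.252×10⁶ m.
Specific energy ε = v²/2 − μ/r = -1.445×10⁷ J/kg, so a = −μ/(2ε) = 1.380×10⁷ m.
The apsides satisfy r_p + r_a = 2a, so the apogee radius is 2a − r_p = 2.034×10⁷ m = 20341 km.
Apogee altitude = 20341 − 6371 = 13970 km.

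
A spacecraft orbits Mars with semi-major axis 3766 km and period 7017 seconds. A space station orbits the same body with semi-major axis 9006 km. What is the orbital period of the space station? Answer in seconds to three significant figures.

Kepler's third law: T² ∝ a³, so T₂ = T₁ (a₂/a₁)^(3/2).
a₂/a₁ = 2.391, (a₂/a₁)^(3/2) = 3.698.
T₂ = 7017 × 3.698 = 25950 seconds.

T₂ ≈ 25900 seconds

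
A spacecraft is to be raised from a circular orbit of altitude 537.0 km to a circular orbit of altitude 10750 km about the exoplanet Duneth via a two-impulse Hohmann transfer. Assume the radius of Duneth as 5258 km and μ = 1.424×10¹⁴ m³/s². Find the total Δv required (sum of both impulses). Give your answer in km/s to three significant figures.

r₁ = 5258 + 537.0 = 5795.0 km = 5.7950×10⁶ m.
r₂ = 5258 + 10750 = 16008 km = 1.6008×10⁷ m.
Transfer ellipse a_t = (r₁ + r₂)/2 = 1.090×10⁷ m.
At r₁: circular v_c1 = √(μ/r₁) = 4957 m/s; transfer-periapsis v_p = √[μ(2/r₁ − 1/a_t)] = 6007 m/s.
Δv₁ = v_p − v_c1 = 1050 m/s.
At r₂: circular v_c2 = √(μ/r₂) = 2983 m/s; transfer-apoapsis v_a = √[μ(2/r₂ − 1/a_t)] = 2175 m/s.
Δv₂ = v_c2 − v_a = 808.0 m/s.
Total Δv = Δv₁ + Δv₂ = 1858 m/s = 1.858 km/s.

Δv_total ≈ 1.86 km/s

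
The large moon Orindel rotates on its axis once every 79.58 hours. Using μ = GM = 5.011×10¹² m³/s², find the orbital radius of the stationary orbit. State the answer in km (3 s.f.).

T = 79.58 hours = 2.865×10⁵ s.
A synchronous orbit has period T, so by Kepler's third law a = (μT²/4π²)^(1/3).
μT²/4π² = 5.011×10¹² × (2.865×10⁵)² / 39.48 = 1.042×10²² m³.
a = 2.184×10⁷ m = 21840 km.

r_sync ≈ 21800 km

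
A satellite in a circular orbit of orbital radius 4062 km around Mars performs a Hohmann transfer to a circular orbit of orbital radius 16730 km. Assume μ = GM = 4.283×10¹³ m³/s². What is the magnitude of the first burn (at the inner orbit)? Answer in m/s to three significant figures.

Δv ≈ 872 m/s

r₁ = 4062 km = 4.062×10⁶ m.
r₂ = 16730 km = 1.673×10⁷ m.
Transfer ellipse a_t = (r₁ + r₂)/2 = 1.040×10⁷ m.
At r₁: circular v_c1 = √(μ/r₁) = 3247 m/s; transfer-periapsis v_p = √[μ(2/r₁ − 1/a_t)] = 4119 m/s.
Δv₁ = v_p − v_c1 = 872.1 m/s.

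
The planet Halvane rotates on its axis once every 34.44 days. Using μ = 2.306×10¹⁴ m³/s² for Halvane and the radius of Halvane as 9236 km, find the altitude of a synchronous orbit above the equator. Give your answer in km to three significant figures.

h_sync ≈ 3.63×10⁵ km

T = 34.44 days = 2.976×10⁶ s.
A synchronous orbit has period T, so by Kepler's third law a = (μT²/4π²)^(1/3).
μT²/4π² = 2.306×10¹⁴ × (2.976×10⁶)² / 39.48 = 5.172×10²⁵ m³.
a = 3.726×10⁸ m = 3.7258×10⁵ km.
Altitude h = a − R = 3.7258×10⁵ − 9236 = 3.6334×10⁵ km.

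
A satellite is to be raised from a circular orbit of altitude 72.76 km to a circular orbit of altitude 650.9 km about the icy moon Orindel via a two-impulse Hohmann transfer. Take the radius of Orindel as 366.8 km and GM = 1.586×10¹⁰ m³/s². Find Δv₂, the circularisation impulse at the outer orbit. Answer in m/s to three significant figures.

Δv ≈ 27.9 m/s

r₁ = 366.8 + 72.76 = 439.56 km = 4.3956×10⁵ m.
r₂ = 366.8 + 650.9 = 1017.7 km = 1.0177×10⁶ m.
Transfer ellipse a_t = (r₁ + r₂)/2 = 7.286×10⁵ m.
At r₁: circular v_c1 = √(μ/r₁) = 190.0 m/s; transfer-periapsis v_p = √[μ(2/r₁ − 1/a_t)] = 224.5 m/s.
At r₂: circular v_c2 = √(μ/r₂) = 124.8 m/s; transfer-apoapsis v_a = √[μ(2/r₂ − 1/a_t)] = 96.96 m/s.
Δv₂ = v_c2 − v_a = 27.88 m/s.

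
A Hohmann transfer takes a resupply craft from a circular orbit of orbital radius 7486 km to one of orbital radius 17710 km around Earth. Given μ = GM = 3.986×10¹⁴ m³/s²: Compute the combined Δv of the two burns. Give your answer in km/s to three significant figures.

Δv_total ≈ 2.44 km/s

r₁ = 7486 km = 7.486×10⁶ m.
r₂ = 17710 km = 1.771×10⁷ m.
Transfer ellipse a_t = (r₁ + r₂)/2 = 1.260×10⁷ m.
At r₁: circular v_c1 = √(μ/r₁) = 7297 m/s; transfer-perigee v_p = √[μ(2/r₁ − 1/a_t)] = 8652 m/s.
Δv₁ = v_p − v_c1 = 1355 m/s.
At r₂: circular v_c2 = √(μ/r₂) = 4744 m/s; transfer-apogee v_a = √[μ(2/r₂ − 1/a_t)] = 3657 m/s.
Δv₂ = v_c2 − v_a = 1087 m/s.
Total Δv = Δv₁ + Δv₂ = 2442 m/s = 2.442 km/s.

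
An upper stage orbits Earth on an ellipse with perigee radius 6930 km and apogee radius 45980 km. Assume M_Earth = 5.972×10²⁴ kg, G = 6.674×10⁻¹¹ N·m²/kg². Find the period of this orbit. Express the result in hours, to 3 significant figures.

μ = GM = 6.674×10⁻¹¹ × 5.972×10²⁴ = 3.986×10¹⁴ m³/s².
Semi-major axis a = (r_p + r_a)/2 = (6930.0 + 45980)/2 = 26455 km = 2.646×10⁷ m.
By Kepler's third law T = 2π√(a³/μ) = 2π × 6.816×10³ = 4.282×10⁴ s.
= 11.90 hours.

T ≈ 11.9 hours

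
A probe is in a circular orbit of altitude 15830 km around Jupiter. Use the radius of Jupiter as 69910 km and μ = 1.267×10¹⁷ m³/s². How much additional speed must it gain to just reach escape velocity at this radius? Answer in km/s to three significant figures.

Δv ≈ 15.9 km/s

r = 69910 + 15830 = 85740 km = 8.5740×10⁷ m.
Circular speed v_c = √(μ/r) = 38440 m/s.
Escape speed v_esc = √(2μ/r) = √2 × v_c = 54360 m/s.
Δv = v_esc − v_c = 15920 m/s = 15.92 km/s.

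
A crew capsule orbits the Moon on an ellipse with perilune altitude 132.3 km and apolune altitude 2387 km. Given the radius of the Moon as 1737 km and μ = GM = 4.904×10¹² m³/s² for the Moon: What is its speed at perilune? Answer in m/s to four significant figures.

r_p = 1737 + 132.3 = 1869.3 km = 1.8693×10⁶ m.
r_a = 1737 + 2387 = 4124.0 km = 4.1240×10⁶ m.
Semi-major axis a = (r_p + r_a)/2 = 2996.7 km = 2.997×10⁶ m.
Vis-viva: v² = μ(2/r − 1/a) = 4.904×10¹² × (1.070×10⁻⁶ − 3.337×10⁻⁷) = 3.610×10⁶ m²/s².
v = 1900 m/s.

v ≈ 1900 m/s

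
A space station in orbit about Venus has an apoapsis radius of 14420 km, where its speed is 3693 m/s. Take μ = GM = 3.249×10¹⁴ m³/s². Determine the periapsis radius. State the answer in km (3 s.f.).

r_a = 1.442×10⁷ m.
Specific energy ε = v²/2 − μ/r = -1.571×10⁷ J/kg, so a = −μ/(2ε) = 1.034×10⁷ m.
The apsides satisfy r_p + r_a = 2a, so the periapsis radius is 2a − r_a = 6.258×10⁶ m = 6258.4 km.

periapsis radius ≈ 6260 km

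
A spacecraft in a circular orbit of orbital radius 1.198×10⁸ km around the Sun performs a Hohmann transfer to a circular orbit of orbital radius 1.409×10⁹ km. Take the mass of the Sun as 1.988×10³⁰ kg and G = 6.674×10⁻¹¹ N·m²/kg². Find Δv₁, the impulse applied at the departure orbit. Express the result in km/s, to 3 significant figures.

μ = GM = 6.674×10⁻¹¹ × 1.988×10³⁰ = 1.327×10²⁰ m³/s².
r₁ = 1.198×10⁸ km = 1.198×10¹¹ m.
r₂ = 1.409×10⁹ km = 1.409×10¹² m.
Transfer ellipse a_t = (r₁ + r₂)/2 = 7.644×10¹¹ m.
At r₁: circular v_c1 = √(μ/r₁) = 33280 m/s; transfer-perihelion v_p = √[μ(2/r₁ − 1/a_t)] = 45180 m/s.
Δv₁ = v_p − v_c1 = 11900 m/s.
= 11.90 km/s.

Δv ≈ 11.9 km/s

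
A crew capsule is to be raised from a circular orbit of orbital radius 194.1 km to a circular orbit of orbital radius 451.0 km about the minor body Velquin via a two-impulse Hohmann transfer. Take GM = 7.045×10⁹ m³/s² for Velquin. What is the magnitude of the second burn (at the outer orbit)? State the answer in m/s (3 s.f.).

Δv ≈ 28.0 m/s

r₁ = 194.1 km = 1.941×10⁵ m.
r₂ = 451.0 km = 4.510×10⁵ m.
Transfer ellipse a_t = (r₁ + r₂)/2 = 3.226×10⁵ m.
At r₁: circular v_c1 = √(μ/r₁) = 190.5 m/s; transfer-periapsis v_p = √[μ(2/r₁ − 1/a_t)] = 225.3 m/s.
At r₂: circular v_c2 = √(μ/r₂) = 125.0 m/s; transfer-apoapsis v_a = √[μ(2/r₂ − 1/a_t)] = 96.95 m/s.
Δv₂ = v_c2 − v_a = 28.03 m/s.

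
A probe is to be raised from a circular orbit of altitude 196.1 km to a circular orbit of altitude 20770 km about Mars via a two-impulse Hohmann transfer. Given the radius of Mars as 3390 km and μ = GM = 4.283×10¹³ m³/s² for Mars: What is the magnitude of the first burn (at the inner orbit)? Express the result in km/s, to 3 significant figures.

r₁ = 3390 + 196.1 = 3586.1 km = 3.5861×10⁶ m.
r₂ = 3390 + 20770 = 24160 km = 2.4160×10⁷ m.
Transfer ellipse a_t = (r₁ + r₂)/2 = 1.387×10⁷ m.
At r₁: circular v_c1 = √(μ/r₁) = 3456 m/s; transfer-periapsis v_p = √[μ(2/r₁ − 1/a_t)] = 4561 m/s.
Δv₁ = v_p − v_c1 = 1105 m/s.
= 1.105 km/s.

Δv ≈ 1.10 km/s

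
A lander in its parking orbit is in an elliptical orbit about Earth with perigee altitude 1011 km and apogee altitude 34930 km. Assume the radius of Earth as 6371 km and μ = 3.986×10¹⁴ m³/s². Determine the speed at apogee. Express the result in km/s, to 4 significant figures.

r_p = 6371 + 1011 = 7382.0 km = 7.3820×10⁶ m.
r_a = 6371 + 34930 = 41301 km = 4.1301×10⁷ m.
Semi-major axis a = (r_p + r_a)/2 = 24342 km = 2.434×10⁷ m.
Vis-viva: v² = μ(2/r − 1/a) = 3.986×10¹⁴ × (4.842×10⁻⁸ − 4.108×10⁻⁸) = 2.927×10⁶ m²/s².
v = 1711 m/s = 1.711 km/s.

v ≈ 1.711 km/s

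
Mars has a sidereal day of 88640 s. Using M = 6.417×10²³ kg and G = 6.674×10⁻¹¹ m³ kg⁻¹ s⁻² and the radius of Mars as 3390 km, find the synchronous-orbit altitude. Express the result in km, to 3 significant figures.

h_sync ≈ 17000 km

μ = GM = 6.674×10⁻¹¹ × 6.417×10²³ = 4.283×10¹³ m³/s².
A synchronous orbit has period T, so by Kepler's third law a = (μT²/4π²)^(1/3).
μT²/4π² = 4.283×10¹³ × (8.864×10⁴)² / 39.48 = 8.524×10²¹ m³.
a = 2.043×10⁷ m = 20427 km.
Altitude h = a − R = 20427 − 3390 = 17037 km.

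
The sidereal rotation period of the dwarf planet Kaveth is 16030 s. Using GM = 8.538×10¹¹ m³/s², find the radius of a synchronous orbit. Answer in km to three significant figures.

A synchronous orbit has period T, so by Kepler's third law a = (μT²/4π²)^(1/3).
μT²/4π² = 8.538×10¹¹ × (1.603×10⁴)² / 39.48 = 5.557×10¹⁸ m³.
a = 1.771×10⁶ m = 1771.3 km.

r_sync ≈ 1770 km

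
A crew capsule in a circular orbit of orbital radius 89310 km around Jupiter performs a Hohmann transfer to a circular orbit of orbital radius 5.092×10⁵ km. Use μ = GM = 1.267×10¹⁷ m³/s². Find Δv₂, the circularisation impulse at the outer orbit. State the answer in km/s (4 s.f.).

Δv ≈ 7.157 km/s

r₁ = 89310 km = 8.931×10⁷ m.
r₂ = 5.092×10⁵ km = 5.092×10⁸ m.
Transfer ellipse a_t = (r₁ + r₂)/2 = 2.993×10⁸ m.
At r₁: circular v_c1 = √(μ/r₁) = 37670 m/s; transfer-perijove v_p = √[μ(2/r₁ − 1/a_t)] = 49130 m/s.
At r₂: circular v_c2 = √(μ/r₂) = 15770 m/s; transfer-apojove v_a = √[μ(2/r₂ − 1/a_t)] = 8617 m/s.
Δv₂ = v_c2 − v_a = 7157 m/s.
= 7.157 km/s.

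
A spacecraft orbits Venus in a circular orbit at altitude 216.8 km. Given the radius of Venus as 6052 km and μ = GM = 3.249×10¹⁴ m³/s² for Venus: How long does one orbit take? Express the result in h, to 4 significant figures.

T ≈ 1.520 h

r = 6052 + 216.8 = 6268.8 km = 6.2688×10⁶ m.
Kepler's third law: T = 2π√(r³/μ) = 2π√((6.269×10⁶)³ / 3.249×10¹⁴).
r³/μ = 7.582×10⁵ s², so T = 2π × 8.708×10² = 5.471×10³ s.
Converting: 5.471×10³ s ÷ 3600 = 1.520 h.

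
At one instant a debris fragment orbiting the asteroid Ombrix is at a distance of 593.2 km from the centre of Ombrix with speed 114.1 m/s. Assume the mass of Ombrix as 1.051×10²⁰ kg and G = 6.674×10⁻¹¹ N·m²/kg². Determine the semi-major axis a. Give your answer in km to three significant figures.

a ≈ 660 km

μ = GM = 6.674×10⁻¹¹ × 1.051×10²⁰ = 7.014×10⁹ m³/s².
r = 5.932×10⁵ m.
Vis-viva rearranged: 1/a = 2/r − v²/μ = 3.372×10⁻⁶ − 1.856×10⁻⁶ = 1.516×10⁻⁶ m⁻¹.
a = 6.598×10⁵ m = 659.84 km.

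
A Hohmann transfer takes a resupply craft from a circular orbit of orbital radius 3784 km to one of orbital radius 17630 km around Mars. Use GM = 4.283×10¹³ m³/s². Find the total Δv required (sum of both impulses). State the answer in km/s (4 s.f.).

r₁ = 3784 km = 3.784×10⁶ m.
r₂ = 17630 km = 1.763×10⁷ m.
Transfer ellipse a_t = (r₁ + r₂)/2 = 1.071×10⁷ m.
At r₁: circular v_c1 = √(μ/r₁) = 3364 m/s; transfer-periapsis v_p = √[μ(2/r₁ − 1/a_t)] = 4317 m/s.
Δv₁ = v_p − v_c1 = 952.8 m/s.
At r₂: circular v_c2 = √(μ/r₂) = 1559 m/s; transfer-apoapsis v_a = √[μ(2/r₂ − 1/a_t)] = 926.6 m/s.
Δv₂ = v_c2 − v_a = 632.1 m/s.
Total Δv = Δv₁ + Δv₂ = 1585 m/s = 1.585 km/s.

Δv_total ≈ 1.585 km/s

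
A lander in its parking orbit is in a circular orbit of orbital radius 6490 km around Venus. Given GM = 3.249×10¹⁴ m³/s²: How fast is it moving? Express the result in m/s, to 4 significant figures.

v ≈ 7075 m/s

r = 6490 km = 6.490×10⁶ m.
For a circular orbit v = √(μ/r) = √(3.249×10¹⁴ / 6.490×10⁶) = √(5.006×10⁷) = 7075 m/s.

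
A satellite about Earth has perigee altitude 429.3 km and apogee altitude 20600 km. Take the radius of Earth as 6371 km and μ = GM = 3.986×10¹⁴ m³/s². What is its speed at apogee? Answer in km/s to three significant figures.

r_p = 6371 + 429.3 = 6800.3 km = 6.8003×10⁶ m.
r_a = 6371 + 20600 = 26971 km = 2.6971×10⁷ m.
Semi-major axis a = (r_p + r_a)/2 = 16886 km = 1.689×10⁷ m.
Vis-viva: v² = μ(2/r − 1/a) = 3.986×10¹⁴ × (7.415×10⁻⁸ − 5.922×10⁻⁸) = 5.952×10⁶ m²/s².
v = 2440 m/s = 2.440 km/s.

v ≈ 2.44 km/s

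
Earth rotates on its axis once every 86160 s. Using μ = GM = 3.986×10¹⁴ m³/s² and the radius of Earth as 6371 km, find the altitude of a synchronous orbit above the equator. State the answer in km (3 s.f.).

A synchronous orbit has period T, so by Kepler's third law a = (μT²/4π²)^(1/3).
μT²/4π² = 3.986×10¹⁴ × (8.616×10⁴)² / 39.48 = 7.495×10²² m³.
a = 4.216×10⁷ m = 42163 km.
Altitude h = a − R = 42163 − 6371 = 35792 km.

h_sync ≈ 35800 km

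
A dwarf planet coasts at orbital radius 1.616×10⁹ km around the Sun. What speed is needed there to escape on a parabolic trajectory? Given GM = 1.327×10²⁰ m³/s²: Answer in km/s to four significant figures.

r = 1.616×10⁹ km = 1.616×10¹² m.
Escape speed v_esc = √(2μ/r) = √(2 × 1.327×10²⁰ / 1.616×10¹²) = √(1.642×10⁸) = 12820 m/s.
= 12.82 km/s.

v_esc ≈ 12.82 km/s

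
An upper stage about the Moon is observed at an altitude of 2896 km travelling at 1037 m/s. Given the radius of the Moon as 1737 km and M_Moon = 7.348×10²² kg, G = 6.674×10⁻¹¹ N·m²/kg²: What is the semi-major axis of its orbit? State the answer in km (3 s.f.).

μ = GM = 6.674×10⁻¹¹ × 7.348×10²² = 4.904×10¹² m³/s².
r = 1737 + 2896 = 4633.0 km = 4.633×10⁶ m.
Specific orbital energy ε = v²/2 − μ/r = (1037)²/2 − 4.904×10¹²/4.633×10⁶ = -5.208×10⁵ J/kg.
Since ε = −μ/(2a), a = −μ/(2ε) = 4.708×10⁶ m = 4708.0 km.

a ≈ 4710 km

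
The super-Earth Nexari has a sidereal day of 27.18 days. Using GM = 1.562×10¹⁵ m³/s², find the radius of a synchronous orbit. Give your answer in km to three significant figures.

r_sync ≈ 6.02×10⁵ km

T = 27.18 days = 2.348×10⁶ s.
A synchronous orbit has period T, so by Kepler's third law a = (μT²/4π²)^(1/3).
μT²/4π² = 1.562×10¹⁵ × (2.348×10⁶)² / 39.48 = 2.182×10²⁶ m³.
a = 6.020×10⁸ m = 6.0203×10⁵ km.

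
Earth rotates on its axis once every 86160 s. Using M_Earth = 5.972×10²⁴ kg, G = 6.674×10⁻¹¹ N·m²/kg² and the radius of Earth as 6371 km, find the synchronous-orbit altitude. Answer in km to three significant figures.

μ = GM = 6.674×10⁻¹¹ × 5.972×10²⁴ = 3.986×10¹⁴ m³/s².
A synchronous orbit has period T, so by Kepler's third law a = (μT²/4π²)^(1/3).
μT²/4π² = 3.986×10¹⁴ × (8.616×10⁴)² / 39.48 = 7.495×10²² m³.
a = 4.216×10⁷ m = 42162 km.
Altitude h = a − R = 42162 − 6371 = 35791 km.

h_sync ≈ 35800 km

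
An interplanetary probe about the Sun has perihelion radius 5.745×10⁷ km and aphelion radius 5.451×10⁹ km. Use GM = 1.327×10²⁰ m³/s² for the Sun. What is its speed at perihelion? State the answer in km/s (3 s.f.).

v ≈ 67.6 km/s

Semi-major axis a = (r_p + r_a)/2 = 2.7542×10⁹ km = 2.754×10¹² m.
Vis-viva: v² = μ(2/r − 1/a) = 1.327×10²⁰ × (3.481×10⁻¹¹ − 3.631×10⁻¹³) = 4.571×10⁹ m²/s².
v = 67610 m/s = 67.61 km/s.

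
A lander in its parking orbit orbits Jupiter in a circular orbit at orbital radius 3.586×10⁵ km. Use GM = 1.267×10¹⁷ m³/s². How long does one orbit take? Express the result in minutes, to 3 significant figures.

T ≈ 2000 minutes

r = 3.586×10⁵ km = 3.586×10⁸ m.
Kepler's third law: T = 2π√(r³/μ) = 2π√((3.586×10⁸)³ / 1.267×10¹⁷).
r³/μ = 3.640×10⁸ s², so T = 2π × 1.908×10⁴ = 1.199×10⁵ s.
Converting: 1.199×10⁵ s ÷ 60.00 = 1998 minutes.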